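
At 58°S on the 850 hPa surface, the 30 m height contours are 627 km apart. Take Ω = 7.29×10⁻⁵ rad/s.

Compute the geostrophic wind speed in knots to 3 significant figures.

Coriolis parameter at 58°S:
f = 2Ω sin φ = 2 × 7.29×10⁻⁵ × sin 58° = 1.24×10⁻⁴ s⁻¹
Height gradient: |∂Z/∂n| = 30 m / 627000 m = 4.78×10⁻⁵
On a pressure surface, geostrophic balance gives V_g = (g/f)|∂Z/∂n|:
V_g = 9.81 × 4.78×10⁻⁵ / 1.24×10⁻⁴ = 3.80 m/s
Converting: 3.80 m/s × 1.944 = 7.38 knots

7.38 knots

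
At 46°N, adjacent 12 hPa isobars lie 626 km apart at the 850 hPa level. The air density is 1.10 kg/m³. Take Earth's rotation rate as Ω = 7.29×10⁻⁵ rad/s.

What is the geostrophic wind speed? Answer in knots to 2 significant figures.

Coriolis parameter at 46°N:
f = 2Ω sin φ = 2 × 7.29×10⁻⁵ × sin 46° = 1.05×10⁻⁴ s⁻¹
Pressure gradient: |∂P/∂n| = 1200 Pa / 626000 m = 1.92×10⁻³ Pa/m
Geostrophic balance (pressure-gradient force = Coriolis force):
V_g = (1/(fρ)) |∂P/∂n| = 1.92×10⁻³ / (1.05×10⁻⁴ × 1.10) = 16.6 m/s
Converting: 16.6 m/s × 1.944 = 32 knots

32 knots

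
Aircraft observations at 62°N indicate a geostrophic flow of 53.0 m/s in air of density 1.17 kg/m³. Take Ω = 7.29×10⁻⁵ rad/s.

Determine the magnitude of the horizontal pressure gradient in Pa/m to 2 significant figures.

Coriolis parameter at 62°N:
f = 2Ω sin φ = 2 × 7.29×10⁻⁵ × sin 62° = 1.29×10⁻⁴ s⁻¹
Geostrophic balance rearranged: |∂P/∂n| = f ρ V_g
|∂P/∂n| = 1.29×10⁻⁴ × 1.17 × 53.0 = 7.98×10⁻³ Pa/m

8.0×10⁻³ Pa/m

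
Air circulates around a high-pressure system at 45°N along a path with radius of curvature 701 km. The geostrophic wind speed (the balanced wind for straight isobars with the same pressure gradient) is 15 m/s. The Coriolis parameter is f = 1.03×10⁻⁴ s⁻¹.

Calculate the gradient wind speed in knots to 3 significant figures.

41.3 knots

Around a high, pressure-gradient force acts outward with centrifugal, so Coriolis balances both:
fV = (1/ρ)|∂P/∂n| + V²/R  →  V² − fR·V + fR·V_g = 0
With fR = 1.03×10⁻⁴ × 701×10³ m = 72.2 m/s:
V = [fR − √((fR)² − 4 fR V_g)]/2 = [72.2 − √(72.2² − 4×72.2×15)]/2 = 21.3 m/s
Supergeostrophic (V > V_g = 15 m/s), as expected around a high.
Converting: 21.3 m/s × 1.944 = 41.3 knots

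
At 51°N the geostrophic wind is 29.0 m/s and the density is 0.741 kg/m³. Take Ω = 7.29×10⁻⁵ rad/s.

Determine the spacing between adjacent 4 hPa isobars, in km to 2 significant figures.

160 km

Coriolis parameter at 51°N:
f = 2Ω sin φ = 2 × 7.29×10⁻⁵ × sin 51° = 1.13×10⁻⁴ s⁻¹
Geostrophic balance rearranged: |∂P/∂n| = f ρ V_g
|∂P/∂n| = 1.13×10⁻⁴ × 0.741 × 29.0 = 2.43×10⁻³ Pa/m
Isobar spacing: Δn = ΔP/|∂P/∂n| = 400 Pa / 2.43×10⁻³ Pa/m = 164280 m ≈ 160 km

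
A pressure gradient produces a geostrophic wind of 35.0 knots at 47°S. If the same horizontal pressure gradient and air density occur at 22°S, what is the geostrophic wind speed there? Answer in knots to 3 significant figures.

With the same pressure gradient and density, V_g ∝ 1/f ∝ 1/sin φ.
V₂ = V₁ · sin φ₁ / sin φ₂ = 35.0 × sin 47° / sin 22°
V₂ = 35.0 × 0.7314/0.3746 = 68.3 knots

68.3 knots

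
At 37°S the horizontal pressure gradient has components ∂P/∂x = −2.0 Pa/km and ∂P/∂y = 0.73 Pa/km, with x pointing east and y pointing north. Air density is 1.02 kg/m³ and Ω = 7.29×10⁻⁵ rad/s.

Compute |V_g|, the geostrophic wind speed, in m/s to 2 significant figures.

24 m/s

Coriolis parameter at 37°S:
f = 2Ω sin φ = 2 × 7.29×10⁻⁵ × sin 37° = 8.77×10⁻⁵ s⁻¹
In the Southern Hemisphere f is negative: f = −8.77×10⁻⁵ s⁻¹.
Component geostrophic relations (x east, y north):
u_g = −(1/(fρ)) ∂P/∂y,  v_g = (1/(fρ)) ∂P/∂x
u_g = −(0.73×10⁻³)/(−8.77×10⁻⁵ × 1.02) = 8.16 m/s;  v_g = (−2.0×10⁻³)/(−8.77×10⁻⁵ × 1.02) = 22.3 m/s
|V_g| = √(u_g² + v_g²) = 23.8 m/s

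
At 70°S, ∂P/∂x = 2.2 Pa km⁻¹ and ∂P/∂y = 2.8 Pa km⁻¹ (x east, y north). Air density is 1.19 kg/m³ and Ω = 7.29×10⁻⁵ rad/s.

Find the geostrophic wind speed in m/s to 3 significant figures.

Coriolis parameter at 70°S:
f = 2Ω sin φ = 2 × 7.29×10⁻⁵ × sin 70° = 1.37×10⁻⁴ s⁻¹
In the Southern Hemisphere f is negative: f = −1.37×10⁻⁴ s⁻¹.
Component geostrophic relations (x east, y north):
u_g = −(1/(fρ)) ∂P/∂y,  v_g = (1/(fρ)) ∂P/∂x
u_g = −(2.8×10⁻³)/(−1.37×10⁻⁴ × 1.19) = 17.2 m/s;  v_g = (2.2×10⁻³)/(−1.37×10⁻⁴ × 1.19) = −13.5 m/s
|V_g| = √(u_g² + v_g²) = 21.8 m/s

21.8 m/s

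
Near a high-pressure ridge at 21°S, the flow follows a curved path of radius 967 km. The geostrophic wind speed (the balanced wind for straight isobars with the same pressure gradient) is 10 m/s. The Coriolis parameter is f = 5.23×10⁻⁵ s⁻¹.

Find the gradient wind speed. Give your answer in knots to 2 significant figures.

Around a high, pressure-gradient force acts outward with centrifugal, so Coriolis balances both:
fV = (1/ρ)|∂P/∂n| + V²/R  →  V² − fR·V + fR·V_g = 0
With fR = 5.23×10⁻⁵ × 967×10³ m = 50.6 m/s:
V = [fR − √((fR)² − 4 fR V_g)]/2 = [50.6 − √(50.6² − 4×50.6×10)]/2 = 13.7 m/s
Supergeostrophic (V > V_g = 10 m/s), as expected around a high.
Converting: 13.7 m/s × 1.944 = 27 knots

27 knots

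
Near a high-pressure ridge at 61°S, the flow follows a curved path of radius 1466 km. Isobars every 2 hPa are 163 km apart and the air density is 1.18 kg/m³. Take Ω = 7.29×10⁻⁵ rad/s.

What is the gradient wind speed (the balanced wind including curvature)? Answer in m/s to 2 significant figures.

8.5 m/s

Coriolis parameter at 61°S:
f = 2Ω sin φ = 2 × 7.29×10⁻⁵ × sin 61° = 1.28×10⁻⁴ s⁻¹
Pressure gradient: |∂P/∂n| = 200 Pa / 163000 m = 1.23×10⁻³ Pa/m
Geostrophic speed: V_g = |∂P/∂n|/(fρ) = 1.23×10⁻³/(1.28×10⁻⁴ × 1.18) = 8.15 m/s
Around a high, pressure-gradient force acts outward with centrifugal, so Coriolis balances both:
fV = (1/ρ)|∂P/∂n| + V²/R  →  V² − fR·V + fR·V_g = 0
With fR = 1.28×10⁻⁴ × 1466×10³ m = 187 m/s:
V = [fR − √((fR)² − 4 fR V_g)]/2 = [187 − √(187² − 4×187×8.15)]/2 = 8.54 m/s
Supergeostrophic (V > V_g = 8.15 m/s), as expected around a high.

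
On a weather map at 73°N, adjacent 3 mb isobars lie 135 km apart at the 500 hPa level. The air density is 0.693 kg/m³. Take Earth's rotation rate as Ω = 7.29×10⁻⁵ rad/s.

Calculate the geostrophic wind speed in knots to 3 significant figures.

Coriolis parameter at 73°N:
f = 2Ω sin φ = 2 × 7.29×10⁻⁵ × sin 73° = 1.39×10⁻⁴ s⁻¹
Pressure gradient: |∂P/∂n| = 300 Pa / 135000 m = 2.22×10⁻³ Pa/m
Geostrophic balance (pressure-gradient force = Coriolis force):
V_g = (1/(fρ)) |∂P/∂n| = 2.22×10⁻³ / (1.39×10⁻⁴ × 0.693) = 23.0 m/s
Converting: 23.0 m/s × 1.944 = 44.7 knots

44.7 knots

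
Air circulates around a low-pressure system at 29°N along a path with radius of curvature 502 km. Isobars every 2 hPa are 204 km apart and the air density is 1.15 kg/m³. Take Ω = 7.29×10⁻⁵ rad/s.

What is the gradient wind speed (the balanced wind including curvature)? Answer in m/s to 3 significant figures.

Coriolis parameter at 29°N:
f = 2Ω sin φ = 2 × 7.29×10⁻⁵ × sin 29° = 7.07×10⁻⁵ s⁻¹
Pressure gradient: |∂P/∂n| = 200 Pa / 204000 m = 9.80×10⁻⁴ Pa/m
Geostrophic speed: V_g = |∂P/∂n|/(fρ) = 9.80×10⁻⁴/(7.07×10⁻⁵ × 1.15) = 12.1 m/s
Around a low, centrifugal force acts outward with Coriolis, so pressure-gradient force balances both:
(1/ρ)|∂P/∂n| = fV + V²/R  →  V² + fR·V − fR·V_g = 0
With fR = 7.07×10⁻⁵ × 502×10³ m = 35.5 m/s:
V = [−fR + √((fR)² + 4 fR V_g)]/2 = [−35.5 + √(35.5² + 4×35.5×12.1)]/2 = 9.51 m/s
Subgeostrophic (V < V_g = 12.1 m/s), as expected around a low.

9.51 m/s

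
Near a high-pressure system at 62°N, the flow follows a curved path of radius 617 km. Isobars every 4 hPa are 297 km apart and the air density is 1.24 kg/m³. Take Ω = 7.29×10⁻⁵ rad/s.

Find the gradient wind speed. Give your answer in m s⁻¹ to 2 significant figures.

9.6 m s⁻¹

Coriolis parameter at 62°N:
f = 2Ω sin φ = 2 × 7.29×10⁻⁵ × sin 62° = 1.29×10⁻⁴ s⁻¹
Pressure gradient: |∂P/∂n| = 400 Pa / 297000 m = 1.35×10⁻³ Pa/m
Geostrophic speed: V_g = |∂P/∂n|/(fρ) = 1.35×10⁻³/(1.29×10⁻⁴ × 1.24) = 8.44 m/s
Around a high, pressure-gradient force acts outward with centrifugal, so Coriolis balances both:
fV = (1/ρ)|∂P/∂n| + V²/R  →  V² − fR·V + fR·V_g = 0
With fR = 1.29×10⁻⁴ × 617×10³ m = 79.4 m/s:
V = [fR − √((fR)² − 4 fR V_g)]/2 = [79.4 − √(79.4² − 4×79.4×8.44)]/2 = 9.6 m/s
Supergeostrophic (V > V_g = 8.44 m/s), as expected around a high.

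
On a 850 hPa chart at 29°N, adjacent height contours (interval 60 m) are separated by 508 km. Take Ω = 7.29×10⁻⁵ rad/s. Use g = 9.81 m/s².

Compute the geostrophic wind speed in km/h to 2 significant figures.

59 km/h

Coriolis parameter at 29°N:
f = 2Ω sin φ = 2 × 7.29×10⁻⁵ × sin 29° = 7.07×10⁻⁵ s⁻¹
Height gradient: |∂Z/∂n| = 60 m / 508000 m = 1.18×10⁻⁴
On a pressure surface, geostrophic balance gives V_g = (g/f)|∂Z/∂n|:
V_g = 9.81 × 1.18×10⁻⁴ / 7.07×10⁻⁵ = 16.4 m/s
Converting: 16.4 m/s × 3.6 = 59 km/h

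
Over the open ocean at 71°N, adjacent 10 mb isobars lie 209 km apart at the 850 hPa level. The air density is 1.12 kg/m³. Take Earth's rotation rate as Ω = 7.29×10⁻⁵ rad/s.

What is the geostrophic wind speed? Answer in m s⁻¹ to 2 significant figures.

Coriolis parameter at 71°N:
f = 2Ω sin φ = 2 × 7.29×10⁻⁵ × sin 71° = 1.38×10⁻⁴ s⁻¹
Pressure gradient: |∂P/∂n| = 1000 Pa / 209000 m = 4.78×10⁻³ Pa/m
Geostrophic balance (pressure-gradient force = Coriolis force):
V_g = (1/(fρ)) |∂P/∂n| = 4.78×10⁻³ / (1.38×10⁻⁴ × 1.12) = 31.0 m/s

31 m s⁻¹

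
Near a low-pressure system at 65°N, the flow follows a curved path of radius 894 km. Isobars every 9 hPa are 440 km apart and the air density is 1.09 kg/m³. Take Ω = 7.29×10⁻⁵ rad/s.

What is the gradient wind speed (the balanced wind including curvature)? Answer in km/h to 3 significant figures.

46.1 km/h

Coriolis parameter at 65°N:
f = 2Ω sin φ = 2 × 7.29×10⁻⁵ × sin 65° = 1.32×10⁻⁴ s⁻¹
Pressure gradient: |∂P/∂n| = 900 Pa / 440000 m = 2.05×10⁻³ Pa/m
Geostrophic speed: V_g = |∂P/∂n|/(fρ) = 2.05×10⁻³/(1.32×10⁻⁴ × 1.09) = 14.2 m/s
Around a low, centrifugal force acts outward with Coriolis, so pressure-gradient force balances both:
(1/ρ)|∂P/∂n| = fV + V²/R  →  V² + fR·V − fR·V_g = 0
With fR = 1.32×10⁻⁴ × 894×10³ m = 118 m/s:
V = [−fR + √((fR)² + 4 fR V_g)]/2 = [−118 + √(118² + 4×118×14.2)]/2 = 12.8 m/s
Subgeostrophic (V < V_g = 14.2 m/s), as expected around a low.
Converting: 12.8 m/s × 3.6 = 46.1 km/h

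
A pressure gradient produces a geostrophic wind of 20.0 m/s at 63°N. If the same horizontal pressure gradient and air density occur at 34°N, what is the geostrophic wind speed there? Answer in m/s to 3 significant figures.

31.9 m/s

With the same pressure gradient and density, V_g ∝ 1/f ∝ 1/sin φ.
V₂ = V₁ · sin φ₁ / sin φ₂ = 20.0 × sin 63° / sin 34°
V₂ = 20.0 × 0.8910/0.5592 = 31.9 m/s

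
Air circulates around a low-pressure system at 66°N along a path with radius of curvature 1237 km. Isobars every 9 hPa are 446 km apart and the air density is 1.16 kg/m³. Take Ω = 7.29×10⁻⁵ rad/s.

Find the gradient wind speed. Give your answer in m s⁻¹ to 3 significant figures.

12.2 m s⁻¹

Coriolis parameter at 66°N:
f = 2Ω sin φ = 2 × 7.29×10⁻⁵ × sin 66° = 1.33×10⁻⁴ s⁻¹
Pressure gradient: |∂P/∂n| = 900 Pa / 446000 m = 2.02×10⁻³ Pa/m
Geostrophic speed: V_g = |∂P/∂n|/(fρ) = 2.02×10⁻³/(1.33×10⁻⁴ × 1.16) = 13.1 m/s
Around a low, centrifugal force acts outward with Coriolis, so pressure-gradient force balances both:
(1/ρ)|∂P/∂n| = fV + V²/R  →  V² + fR·V − fR·V_g = 0
With fR = 1.33×10⁻⁴ × 1237×10³ m = 165 m/s:
V = [−fR + √((fR)² + 4 fR V_g)]/2 = [−165 + √(165² + 4×165×13.1)]/2 = 12.2 m/s
Subgeostrophic (V < V_g = 13.1 m/s), as expected around a low.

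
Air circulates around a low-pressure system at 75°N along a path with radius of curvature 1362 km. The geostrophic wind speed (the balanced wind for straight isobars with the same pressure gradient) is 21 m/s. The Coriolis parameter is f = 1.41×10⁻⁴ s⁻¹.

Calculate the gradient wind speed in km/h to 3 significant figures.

Around a low, centrifugal force acts outward with Coriolis, so pressure-gradient force balances both:
(1/ρ)|∂P/∂n| = fV + V²/R  →  V² + fR·V − fR·V_g = 0
With fR = 1.41×10⁻⁴ × 1362×10³ m = 192 m/s:
V = [−fR + √((fR)² + 4 fR V_g)]/2 = [−192 + √(192² + 4×192×21)]/2 = 19.1 m/s
Subgeostrophic (V < V_g = 21 m/s), as expected around a low.
Converting: 19.1 m/s × 3.6 = 68.8 km/h

68.8 km/h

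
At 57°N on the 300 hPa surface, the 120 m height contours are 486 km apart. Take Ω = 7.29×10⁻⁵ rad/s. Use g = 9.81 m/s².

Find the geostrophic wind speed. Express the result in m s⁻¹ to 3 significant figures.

19.8 m s⁻¹

Coriolis parameter at 57°N:
f = 2Ω sin φ = 2 × 7.29×10⁻⁵ × sin 57° = 1.22×10⁻⁴ s⁻¹
Height gradient: |∂Z/∂n| = 120 m / 486000 m = 2.47×10⁻⁴
On a pressure surface, geostrophic balance gives V_g = (g/f)|∂Z/∂n|:
V_g = 9.81 × 2.47×10⁻⁴ / 1.22×10⁻⁴ = 19.8 m/s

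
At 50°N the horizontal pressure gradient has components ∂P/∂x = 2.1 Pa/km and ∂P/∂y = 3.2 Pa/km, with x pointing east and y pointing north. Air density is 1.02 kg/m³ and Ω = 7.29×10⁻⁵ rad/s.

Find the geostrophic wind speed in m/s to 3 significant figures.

Coriolis parameter at 50°N:
f = 2Ω sin φ = 2 × 7.29×10⁻⁵ × sin 50° = 1.12×10⁻⁴ s⁻¹
Component geostrophic relations (x east, y north):
u_g = −(1/(fρ)) ∂P/∂y,  v_g = (1/(fρ)) ∂P/∂x
u_g = −(3.2×10⁻³)/(1.12×10⁻⁴ × 1.02) = −28.1 m/s;  v_g = (2.1×10⁻³)/(1.12×10⁻⁴ × 1.02) = 18.4 m/s
|V_g| = √(u_g² + v_g²) = 33.6 m/s

33.6 m/s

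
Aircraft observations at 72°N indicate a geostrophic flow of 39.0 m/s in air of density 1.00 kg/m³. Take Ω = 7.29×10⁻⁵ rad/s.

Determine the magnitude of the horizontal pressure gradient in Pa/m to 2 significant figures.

Coriolis parameter at 72°N:
f = 2Ω sin φ = 2 × 7.29×10⁻⁵ × sin 72° = 1.39×10⁻⁴ s⁻¹
Geostrophic balance rearranged: |∂P/∂n| = f ρ V_g
|∂P/∂n| = 1.39×10⁻⁴ × 1.00 × 39.0 = 5.41×10⁻³ Pa/m

5.4×10⁻³ Pa/m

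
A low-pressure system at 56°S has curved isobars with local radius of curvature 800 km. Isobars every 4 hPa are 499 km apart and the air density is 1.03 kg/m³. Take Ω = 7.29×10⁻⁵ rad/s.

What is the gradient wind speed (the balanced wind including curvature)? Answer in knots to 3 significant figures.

Coriolis parameter at 56°S:
f = 2Ω sin φ = 2 × 7.29×10⁻⁵ × sin 56° = 1.21×10⁻⁴ s⁻¹
Pressure gradient: |∂P/∂n| = 400 Pa / 499000 m = 8.02×10⁻⁴ Pa/m
Geostrophic speed: V_g = |∂P/∂n|/(fρ) = 8.02×10⁻⁴/(1.21×10⁻⁴ × 1.03) = 6.44 m/s
Around a low, centrifugal force acts outward with Coriolis, so pressure-gradient force balances both:
(1/ρ)|∂P/∂n| = fV + V²/R  →  V² + fR·V − fR·V_g = 0
With fR = 1.21×10⁻⁴ × 800×10³ m = 96.7 m/s:
V = [−fR + √((fR)² + 4 fR V_g)]/2 = [−96.7 + √(96.7² + 4×96.7×6.44)]/2 = 6.06 m/s
Subgeostrophic (V < V_g = 6.44 m/s), as expected around a low.
Converting: 6.06 m/s × 1.944 = 11.8 knots

11.8 knots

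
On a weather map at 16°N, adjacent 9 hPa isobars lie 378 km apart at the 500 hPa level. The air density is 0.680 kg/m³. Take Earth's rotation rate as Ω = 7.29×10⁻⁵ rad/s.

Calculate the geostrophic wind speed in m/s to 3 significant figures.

Coriolis parameter at 16°N:
f = 2Ω sin φ = 2 × 7.29×10⁻⁵ × sin 16° = 4.02×10⁻⁵ s⁻¹
Pressure gradient: |∂P/∂n| = 900 Pa / 378000 m = 2.38×10⁻³ Pa/m
Geostrophic balance (pressure-gradient force = Coriolis force):
V_g = (1/(fρ)) |∂P/∂n| = 2.38×10⁻³ / (4.02×10⁻⁵ × 0.680) = 87.1 m/s

87.1 m/s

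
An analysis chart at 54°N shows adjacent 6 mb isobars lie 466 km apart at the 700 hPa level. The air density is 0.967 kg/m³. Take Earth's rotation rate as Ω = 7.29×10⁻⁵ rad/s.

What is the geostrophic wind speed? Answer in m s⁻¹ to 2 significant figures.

11 m s⁻¹

Coriolis parameter at 54°N:
f = 2Ω sin φ = 2 × 7.29×10⁻⁵ × sin 54° = 1.18×10⁻⁴ s⁻¹
Pressure gradient: |∂P/∂n| = 600 Pa / 466000 m = 1.29×10⁻³ Pa/m
Geostrophic balance (pressure-gradient force = Coriolis force):
V_g = (1/(fρ)) |∂P/∂n| = 1.29×10⁻³ / (1.18×10⁻⁴ × 0.967) = 11.3 m/s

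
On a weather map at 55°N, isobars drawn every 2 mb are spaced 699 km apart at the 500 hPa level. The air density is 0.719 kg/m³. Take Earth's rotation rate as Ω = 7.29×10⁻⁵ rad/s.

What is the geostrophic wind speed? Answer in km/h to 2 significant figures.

12 km/h

Coriolis parameter at 55°N:
f = 2Ω sin φ = 2 × 7.29×10⁻⁵ × sin 55° = 1.19×10⁻⁴ s⁻¹
Pressure gradient: |∂P/∂n| = 200 Pa / 699000 m = 2.86×10⁻⁴ Pa/m
Geostrophic balance (pressure-gradient force = Coriolis force):
V_g = (1/(fρ)) |∂P/∂n| = 2.86×10⁻⁴ / (1.19×10⁻⁴ × 0.719) = 3.33 m/s
Converting: 3.33 m/s × 3.6 = 12 km/h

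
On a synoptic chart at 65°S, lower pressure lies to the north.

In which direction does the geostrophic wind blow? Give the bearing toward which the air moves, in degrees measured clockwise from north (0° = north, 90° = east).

The pressure-gradient force points toward the north (bearing 000°).
Geostrophic balance: in the Southern Hemisphere the Coriolis force deflects motion to the left, so the geostrophic wind blows 90° to the left of the pressure-gradient force (low pressure on the right).
Rotating 000° by 90° counterclockwise gives 270° — the wind blows toward the west.

270°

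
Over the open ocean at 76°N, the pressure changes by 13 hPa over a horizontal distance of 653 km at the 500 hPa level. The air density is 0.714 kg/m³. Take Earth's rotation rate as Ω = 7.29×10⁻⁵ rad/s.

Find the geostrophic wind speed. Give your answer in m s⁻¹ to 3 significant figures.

Coriolis parameter at 76°N:
f = 2Ω sin φ = 2 × 7.29×10⁻⁵ × sin 76° = 1.41×10⁻⁴ s⁻¹
Pressure gradient: |∂P/∂n| = 1300 Pa / 653000 m = 1.99×10⁻³ Pa/m
Geostrophic balance (pressure-gradient force = Coriolis force):
V_g = (1/(fρ)) |∂P/∂n| = 1.99×10⁻³ / (1.41×10⁻⁴ × 0.714) = 19.7 m/s

19.7 m s⁻¹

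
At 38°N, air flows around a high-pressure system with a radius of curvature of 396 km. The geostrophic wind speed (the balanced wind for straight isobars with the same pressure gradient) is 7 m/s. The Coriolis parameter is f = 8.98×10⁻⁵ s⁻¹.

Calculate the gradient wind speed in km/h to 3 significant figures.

34.5 km/h

Around a high, pressure-gradient force acts outward with centrifugal, so Coriolis balances both:
fV = (1/ρ)|∂P/∂n| + V²/R  →  V² − fR·V + fR·V_g = 0
With fR = 8.98×10⁻⁵ × 396×10³ m = 35.6 m/s:
V = [fR − √((fR)² − 4 fR V_g)]/2 = [35.6 − √(35.6² − 4×35.6×7)]/2 = 9.58 m/s
Supergeostrophic (V > V_g = 7 m/s), as expected around a high.
Converting: 9.58 m/s × 3.6 = 34.5 km/h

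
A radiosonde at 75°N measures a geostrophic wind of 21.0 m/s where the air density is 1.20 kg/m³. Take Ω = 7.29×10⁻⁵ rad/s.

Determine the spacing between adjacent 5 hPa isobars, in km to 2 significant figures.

140 km

Coriolis parameter at 75°N:
f = 2Ω sin φ = 2 × 7.29×10⁻⁵ × sin 75° = 1.41×10⁻⁴ s⁻¹
Geostrophic balance rearranged: |∂P/∂n| = f ρ V_g
|∂P/∂n| = 1.41×10⁻⁴ × 1.20 × 21.0 = 3.55×10⁻³ Pa/m
Isobar spacing: Δn = ΔP/|∂P/∂n| = 500 Pa / 3.55×10⁻³ Pa/m = 140886 m ≈ 140 km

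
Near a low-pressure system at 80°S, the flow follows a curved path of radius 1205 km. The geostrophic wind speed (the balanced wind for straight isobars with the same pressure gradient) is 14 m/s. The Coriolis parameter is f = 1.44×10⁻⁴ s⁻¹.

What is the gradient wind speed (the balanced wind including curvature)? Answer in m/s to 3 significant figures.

13.0 m/s

Around a low, centrifugal force acts outward with Coriolis, so pressure-gradient force balances both:
(1/ρ)|∂P/∂n| = fV + V²/R  →  V² + fR·V − fR·V_g = 0
With fR = 1.44×10⁻⁴ × 1205×10³ m = 174 m/s:
V = [−fR + √((fR)² + 4 fR V_g)]/2 = [−174 + √(174² + 4×174×14)]/2 = 13 m/s
Subgeostrophic (V < V_g = 14 m/s), as expected around a low.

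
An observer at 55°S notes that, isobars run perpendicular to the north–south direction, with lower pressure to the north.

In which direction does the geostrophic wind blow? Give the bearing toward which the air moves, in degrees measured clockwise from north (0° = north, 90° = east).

270°

The pressure-gradient force points toward the north (bearing 000°).
Geostrophic balance: in the Southern Hemisphere the Coriolis force deflects motion to the left, so the geostrophic wind blows 90° to the left of the pressure-gradient force (low pressure on the right).
Rotating 000° by 90° counterclockwise gives 270° — the wind blows toward the west.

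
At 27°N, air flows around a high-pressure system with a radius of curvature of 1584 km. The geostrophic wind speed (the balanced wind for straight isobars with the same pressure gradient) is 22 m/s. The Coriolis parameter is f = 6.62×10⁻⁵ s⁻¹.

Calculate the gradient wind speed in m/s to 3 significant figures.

Around a high, pressure-gradient force acts outward with centrifugal, so Coriolis balances both:
fV = (1/ρ)|∂P/∂n| + V²/R  →  V² − fR·V + fR·V_g = 0
With fR = 6.62×10⁻⁵ × 1584×10³ m = 105 m/s:
V = [fR − √((fR)² − 4 fR V_g)]/2 = [105 − √(105² − 4×105×22)]/2 = 31.4 m/s
Supergeostrophic (V > V_g = 22 m/s), as expected around a high.

31.4 m/s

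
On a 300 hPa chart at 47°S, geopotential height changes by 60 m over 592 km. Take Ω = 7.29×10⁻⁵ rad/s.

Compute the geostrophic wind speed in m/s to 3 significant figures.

9.32 m/s

Coriolis parameter at 47°S:
f = 2Ω sin φ = 2 × 7.29×10⁻⁵ × sin 47° = 1.07×10⁻⁴ s⁻¹
Height gradient: |∂Z/∂n| = 60 m / 592000 m = 1.01×10⁻⁴
On a pressure surface, geostrophic balance gives V_g = (g/f)|∂Z/∂n|:
V_g = 9.81 × 1.01×10⁻⁴ / 1.07×10⁻⁴ = 9.32 m/s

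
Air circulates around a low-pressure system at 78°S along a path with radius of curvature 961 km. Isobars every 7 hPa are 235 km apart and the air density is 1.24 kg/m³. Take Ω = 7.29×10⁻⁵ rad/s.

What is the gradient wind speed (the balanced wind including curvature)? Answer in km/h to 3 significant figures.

Coriolis parameter at 78°S:
f = 2Ω sin φ = 2 × 7.29×10⁻⁵ × sin 78° = 1.43×10⁻⁴ s⁻¹
Pressure gradient: |∂P/∂n| = 700 Pa / 235000 m = 2.98×10⁻³ Pa/m
Geostrophic speed: V_g = |∂P/∂n|/(fρ) = 2.98×10⁻³/(1.43×10⁻⁴ × 1.24) = 16.8 m/s
Around a low, centrifugal force acts outward with Coriolis, so pressure-gradient force balances both:
(1/ρ)|∂P/∂n| = fV + V²/R  →  V² + fR·V − fR·V_g = 0
With fR = 1.43×10⁻⁴ × 961×10³ m = 137 m/s:
V = [−fR + √((fR)² + 4 fR V_g)]/2 = [−137 + √(137² + 4×137×16.8)]/2 = 15.2 m/s
Subgeostrophic (V < V_g = 16.8 m/s), as expected around a low.
Converting: 15.2 m/s × 3.6 = 54.6 km/h

54.6 km/h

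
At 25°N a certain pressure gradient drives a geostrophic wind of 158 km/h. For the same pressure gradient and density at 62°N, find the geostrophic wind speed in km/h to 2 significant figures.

With the same pressure gradient and density, V_g ∝ 1/f ∝ 1/sin φ.
V₂ = V₁ · sin φ₁ / sin φ₂ = 158 × sin 25° / sin 62°
V₂ = 158 × 0.4226/0.8829 = 76 km/h

76 km/h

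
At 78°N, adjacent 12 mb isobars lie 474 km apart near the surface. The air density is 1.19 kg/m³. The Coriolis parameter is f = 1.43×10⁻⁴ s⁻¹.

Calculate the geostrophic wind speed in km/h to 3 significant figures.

Pressure gradient: |∂P/∂n| = 1200 Pa / 474000 m = 2.53×10⁻³ Pa/m
Geostrophic balance (pressure-gradient force = Coriolis force):
V_g = (1/(fρ)) |∂P/∂n| = 2.53×10⁻³ / (1.43×10⁻⁴ × 1.19) = 14.9 m/s
Converting: 14.9 m/s × 3.6 = 53.6 km/h

53.6 km/h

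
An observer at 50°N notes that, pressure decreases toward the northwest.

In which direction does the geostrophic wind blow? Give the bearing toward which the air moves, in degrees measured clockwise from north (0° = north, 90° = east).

045°

The pressure-gradient force points toward the northwest (bearing 315°).
Geostrophic balance: in the Northern Hemisphere the Coriolis force deflects motion to the right, so the geostrophic wind blows 90° to the right of the pressure-gradient force (low pressure on the left).
Rotating 315° by 90° clockwise gives 045° — the wind blows toward the northeast.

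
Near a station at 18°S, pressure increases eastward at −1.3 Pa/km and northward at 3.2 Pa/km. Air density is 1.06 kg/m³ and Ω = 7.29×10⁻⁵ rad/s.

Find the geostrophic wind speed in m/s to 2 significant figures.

Coriolis parameter at 18°S:
f = 2Ω sin φ = 2 × 7.29×10⁻⁵ × sin 18° = 4.51×10⁻⁵ s⁻¹
In the Southern Hemisphere f is negative: f = −4.51×10⁻⁵ s⁻¹.
Component geostrophic relations (x east, y north):
u_g = −(1/(fρ)) ∂P/∂y,  v_g = (1/(fρ)) ∂P/∂x
u_g = −(3.2×10⁻³)/(−4.51×10⁻⁵ × 1.06) = 67.0 m/s;  v_g = (−1.3×10⁻³)/(−4.51×10⁻⁵ × 1.06) = 27.2 m/s
|V_g| = √(u_g² + v_g²) = 72.3 m/s

72 m/s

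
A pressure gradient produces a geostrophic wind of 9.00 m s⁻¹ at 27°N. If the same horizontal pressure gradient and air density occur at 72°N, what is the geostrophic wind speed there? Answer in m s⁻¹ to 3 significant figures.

4.30 m s⁻¹

With the same pressure gradient and density, V_g ∝ 1/f ∝ 1/sin φ.
V₂ = V₁ · sin φ₁ / sin φ₂ = 9.00 × sin 27° / sin 72°
V₂ = 9.00 × 0.4540/0.9511 = 4.30 m s⁻¹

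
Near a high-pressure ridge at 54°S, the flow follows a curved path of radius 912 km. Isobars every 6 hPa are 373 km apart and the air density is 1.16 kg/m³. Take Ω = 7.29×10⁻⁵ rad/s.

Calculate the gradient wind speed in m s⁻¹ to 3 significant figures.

Coriolis parameter at 54°S:
f = 2Ω sin φ = 2 × 7.29×10⁻⁵ × sin 54° = 1.18×10⁻⁴ s⁻¹
Pressure gradient: |∂P/∂n| = 600 Pa / 373000 m = 1.61×10⁻³ Pa/m
Geostrophic speed: V_g = |∂P/∂n|/(fρ) = 1.61×10⁻³/(1.18×10⁻⁴ × 1.16) = 11.8 m/s
Around a high, pressure-gradient force acts outward with centrifugal, so Coriolis balances both:
fV = (1/ρ)|∂P/∂n| + V²/R  →  V² − fR·V + fR·V_g = 0
With fR = 1.18×10⁻⁴ × 912×10³ m = 108 m/s:
V = [fR − √((fR)² − 4 fR V_g)]/2 = [108 − √(108² − 4×108×11.8)]/2 = 13.4 m/s
Supergeostrophic (V > V_g = 11.8 m/s), as expected around a high.

13.4 m s⁻¹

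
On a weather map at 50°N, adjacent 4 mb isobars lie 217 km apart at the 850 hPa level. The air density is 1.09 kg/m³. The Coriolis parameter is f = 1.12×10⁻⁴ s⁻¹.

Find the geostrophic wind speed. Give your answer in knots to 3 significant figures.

29.4 knots

Pressure gradient: |∂P/∂n| = 400 Pa / 217000 m = 1.84×10⁻³ Pa/m
Geostrophic balance (pressure-gradient force = Coriolis force):
V_g = (1/(fρ)) |∂P/∂n| = 1.84×10⁻³ / (1.12×10⁻⁴ × 1.09) = 15.1 m/s
Converting: 15.1 m/s × 1.944 = 29.4 knots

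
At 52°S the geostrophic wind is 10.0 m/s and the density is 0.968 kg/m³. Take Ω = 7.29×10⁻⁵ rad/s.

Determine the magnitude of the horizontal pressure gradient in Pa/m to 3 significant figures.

Coriolis parameter at 52°S:
f = 2Ω sin φ = 2 × 7.29×10⁻⁵ × sin 52° = 1.15×10⁻⁴ s⁻¹
Geostrophic balance rearranged: |∂P/∂n| = f ρ V_g
|∂P/∂n| = 1.15×10⁻⁴ × 0.968 × 10.0 = 1.11×10⁻³ Pa/m

1.11×10⁻³ Pa/m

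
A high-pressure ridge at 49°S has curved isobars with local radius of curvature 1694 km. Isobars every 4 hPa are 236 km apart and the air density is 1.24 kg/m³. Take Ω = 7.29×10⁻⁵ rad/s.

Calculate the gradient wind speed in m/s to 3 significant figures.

Coriolis parameter at 49°S:
f = 2Ω sin φ = 2 × 7.29×10⁻⁵ × sin 49° = 1.10×10⁻⁴ s⁻¹
Pressure gradient: |∂P/∂n| = 400 Pa / 236000 m = 1.69×10⁻³ Pa/m
Geostrophic speed: V_g = |∂P/∂n|/(fρ) = 1.69×10⁻³/(1.10×10⁻⁴ × 1.24) = 12.4 m/s
Around a high, pressure-gradient force acts outward with centrifugal, so Coriolis balances both:
fV = (1/ρ)|∂P/∂n| + V²/R  →  V² − fR·V + fR·V_g = 0
With fR = 1.10×10⁻⁴ × 1694×10³ m = 186 m/s:
V = [fR − √((fR)² − 4 fR V_g)]/2 = [186 − √(186² − 4×186×12.4)]/2 = 13.4 m/s
Supergeostrophic (V > V_g = 12.4 m/s), as expected around a high.

13.4 m/s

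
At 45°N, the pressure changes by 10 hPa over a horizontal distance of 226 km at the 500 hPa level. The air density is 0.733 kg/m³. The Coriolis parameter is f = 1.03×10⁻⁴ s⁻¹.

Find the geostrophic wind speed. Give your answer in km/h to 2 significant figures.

Pressure gradient: |∂P/∂n| = 1000 Pa / 226000 m = 4.42×10⁻³ Pa/m
Geostrophic balance (pressure-gradient force = Coriolis force):
V_g = (1/(fρ)) |∂P/∂n| = 4.42×10⁻³ / (1.03×10⁻⁴ × 0.733) = 58.6 m/s
Converting: 58.6 m/s × 3.6 = 210 km/h

210 km/h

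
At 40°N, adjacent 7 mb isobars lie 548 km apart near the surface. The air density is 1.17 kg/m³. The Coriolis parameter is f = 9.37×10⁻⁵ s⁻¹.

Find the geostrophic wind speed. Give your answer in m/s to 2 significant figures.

Pressure gradient: |∂P/∂n| = 700 Pa / 548000 m = 1.28×10⁻³ Pa/m
Geostrophic balance (pressure-gradient force = Coriolis force):
V_g = (1/(fρ)) |∂P/∂n| = 1.28×10⁻³ / (9.37×10⁻⁵ × 1.17) = 11.7 m/s

12 m/s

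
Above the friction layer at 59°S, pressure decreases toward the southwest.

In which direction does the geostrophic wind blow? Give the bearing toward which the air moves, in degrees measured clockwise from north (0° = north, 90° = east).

135°

The pressure-gradient force points toward the southwest (bearing 225°).
Geostrophic balance: in the Southern Hemisphere the Coriolis force deflects motion to the left, so the geostrophic wind blows 90° to the left of the pressure-gradient force (low pressure on the right).
Rotating 225° by 90° counterclockwise gives 135° — the wind blows toward the southeast.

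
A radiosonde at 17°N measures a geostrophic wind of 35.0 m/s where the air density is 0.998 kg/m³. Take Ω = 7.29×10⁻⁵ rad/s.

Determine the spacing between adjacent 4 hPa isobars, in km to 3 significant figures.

Coriolis parameter at 17°N:
f = 2Ω sin φ = 2 × 7.29×10⁻⁵ × sin 17° = 4.26×10⁻⁵ s⁻¹
Geostrophic balance rearranged: |∂P/∂n| = f ρ V_g
|∂P/∂n| = 4.26×10⁻⁵ × 0.998 × 35.0 = 1.49×10⁻³ Pa/m
Isobar spacing: Δn = ΔP/|∂P/∂n| = 400 Pa / 1.49×10⁻³ Pa/m = 268639 m ≈ 269 km

269 km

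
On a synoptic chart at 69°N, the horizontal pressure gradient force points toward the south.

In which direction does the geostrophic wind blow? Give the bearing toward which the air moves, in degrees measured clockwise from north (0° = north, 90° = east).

The pressure-gradient force points toward the south (bearing 180°).
Geostrophic balance: in the Northern Hemisphere the Coriolis force deflects motion to the right, so the geostrophic wind blows 90° to the right of the pressure-gradient force (low pressure on the left).
Rotating 180° by 90° clockwise gives 270° — the wind blows toward the west.

270°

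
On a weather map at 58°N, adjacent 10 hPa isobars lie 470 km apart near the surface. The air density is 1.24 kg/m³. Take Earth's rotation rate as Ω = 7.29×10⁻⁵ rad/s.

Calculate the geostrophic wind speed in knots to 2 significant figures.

Coriolis parameter at 58°N:
f = 2Ω sin φ = 2 × 7.29×10⁻⁵ × sin 58° = 1.24×10⁻⁴ s⁻¹
Pressure gradient: |∂P/∂n| = 1000 Pa / 470000 m = 2.13×10⁻³ Pa/m
Geostrophic balance (pressure-gradient force = Coriolis force):
V_g = (1/(fρ)) |∂P/∂n| = 2.13×10⁻³ / (1.24×10⁻⁴ × 1.24) = 13.9 m/s
Converting: 13.9 m/s × 1.944 = 27 knots

27 knots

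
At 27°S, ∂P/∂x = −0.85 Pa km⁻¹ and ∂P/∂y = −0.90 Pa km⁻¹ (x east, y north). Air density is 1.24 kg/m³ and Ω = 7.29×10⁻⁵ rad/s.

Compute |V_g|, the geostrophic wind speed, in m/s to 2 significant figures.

15 m/s

Coriolis parameter at 27°S:
f = 2Ω sin φ = 2 × 7.29×10⁻⁵ × sin 27° = 6.62×10⁻⁵ s⁻¹
In the Southern Hemisphere f is negative: f = −6.62×10⁻⁵ s⁻¹.
Component geostrophic relations (x east, y north):
u_g = −(1/(fρ)) ∂P/∂y,  v_g = (1/(fρ)) ∂P/∂x
u_g = −(−0.90×10⁻³)/(−6.62×10⁻⁵ × 1.24) = −11.0 m/s;  v_g = (−0.85×10⁻³)/(−6.62×10⁻⁵ × 1.24) = 10.4 m/s
|V_g| = √(u_g² + v_g²) = 15.1 m/s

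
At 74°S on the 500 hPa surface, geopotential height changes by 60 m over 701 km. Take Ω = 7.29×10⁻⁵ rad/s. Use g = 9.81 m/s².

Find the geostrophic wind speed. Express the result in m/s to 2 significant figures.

6.0 m/s

Coriolis parameter at 74°S:
f = 2Ω sin φ = 2 × 7.29×10⁻⁵ × sin 74° = 1.40×10⁻⁴ s⁻¹
Height gradient: |∂Z/∂n| = 60 m / 701000 m = 8.56×10⁻⁵
On a pressure surface, geostrophic balance gives V_g = (g/f)|∂Z/∂n|:
V_g = 9.81 × 8.56×10⁻⁵ / 1.40×10⁻⁴ = 5.99 m/s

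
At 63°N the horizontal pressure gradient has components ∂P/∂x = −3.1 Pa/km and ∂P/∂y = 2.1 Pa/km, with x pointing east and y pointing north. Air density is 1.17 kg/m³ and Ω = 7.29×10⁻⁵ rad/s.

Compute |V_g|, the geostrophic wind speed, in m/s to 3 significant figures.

Coriolis parameter at 63°N:
f = 2Ω sin φ = 2 × 7.29×10⁻⁵ × sin 63° = 1.30×10⁻⁴ s⁻¹
Component geostrophic relations (x east, y north):
u_g = −(1/(fρ)) ∂P/∂y,  v_g = (1/(fρ)) ∂P/∂x
u_g = −(2.1×10⁻³)/(1.30×10⁻⁴ × 1.17) = −13.8 m/s;  v_g = (−3.1×10⁻³)/(1.30×10⁻⁴ × 1.17) = −20.4 m/s
|V_g| = √(u_g² + v_g²) = 24.6 m/s

24.6 m/s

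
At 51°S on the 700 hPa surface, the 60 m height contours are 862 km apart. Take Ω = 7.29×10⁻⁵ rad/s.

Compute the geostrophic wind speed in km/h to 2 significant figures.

Coriolis parameter at 51°S:
f = 2Ω sin φ = 2 × 7.29×10⁻⁵ × sin 51° = 1.13×10⁻⁴ s⁻¹
Height gradient: |∂Z/∂n| = 60 m / 862000 m = 6.96×10⁻⁵
On a pressure surface, geostrophic balance gives V_g = (g/f)|∂Z/∂n|:
V_g = 9.81 × 6.96×10⁻⁵ / 1.13×10⁻⁴ = 6.03 m/s
Converting: 6.03 m/s × 3.6 = 22 km/h

22 km/h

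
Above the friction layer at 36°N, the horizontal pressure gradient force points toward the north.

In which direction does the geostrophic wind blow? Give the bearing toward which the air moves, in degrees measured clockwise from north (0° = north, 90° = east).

The pressure-gradient force points toward the north (bearing 000°).
Geostrophic balance: in the Northern Hemisphere the Coriolis force deflects motion to the right, so the geostrophic wind blows 90° to the right of the pressure-gradient force (low pressure on the left).
Rotating 000° by 90° clockwise gives 090° — the wind blows toward the east.

090°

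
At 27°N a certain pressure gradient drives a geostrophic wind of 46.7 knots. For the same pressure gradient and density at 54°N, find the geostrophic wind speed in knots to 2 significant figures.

26 knots

With the same pressure gradient and density, V_g ∝ 1/f ∝ 1/sin φ.
V₂ = V₁ · sin φ₁ / sin φ₂ = 46.7 × sin 27° / sin 54°
V₂ = 46.7 × 0.4540/0.8090 = 26 knots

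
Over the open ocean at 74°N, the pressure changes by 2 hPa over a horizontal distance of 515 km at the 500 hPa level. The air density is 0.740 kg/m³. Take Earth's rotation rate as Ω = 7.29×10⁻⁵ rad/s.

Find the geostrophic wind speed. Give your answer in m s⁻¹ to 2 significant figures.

Coriolis parameter at 74°N:
f = 2Ω sin φ = 2 × 7.29×10⁻⁵ × sin 74° = 1.40×10⁻⁴ s⁻¹
Pressure gradient: |∂P/∂n| = 200 Pa / 515000 m = 3.88×10⁻⁴ Pa/m
Geostrophic balance (pressure-gradient force = Coriolis force):
V_g = (1/(fρ)) |∂P/∂n| = 3.88×10⁻⁴ / (1.40×10⁻⁴ × 0.740) = 3.74 m/s

3.7 m s⁻¹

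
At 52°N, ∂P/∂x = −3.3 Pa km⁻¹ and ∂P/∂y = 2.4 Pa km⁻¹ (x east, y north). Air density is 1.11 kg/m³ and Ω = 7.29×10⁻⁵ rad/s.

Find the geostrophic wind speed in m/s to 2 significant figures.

Coriolis parameter at 52°N:
f = 2Ω sin φ = 2 × 7.29×10⁻⁵ × sin 52° = 1.15×10⁻⁴ s⁻¹
Component geostrophic relations (x east, y north):
u_g = −(1/(fρ)) ∂P/∂y,  v_g = (1/(fρ)) ∂P/∂x
u_g = −(2.4×10⁻³)/(1.15×10⁻⁴ × 1.11) = −18.8 m/s;  v_g = (−3.3×10⁻³)/(1.15×10⁻⁴ × 1.11) = −25.9 m/s
|V_g| = √(u_g² + v_g²) = 32.0 m/s

32 m/s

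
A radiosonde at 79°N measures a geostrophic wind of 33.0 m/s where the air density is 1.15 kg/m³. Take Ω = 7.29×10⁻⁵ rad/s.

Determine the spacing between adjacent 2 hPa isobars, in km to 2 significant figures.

37 km

Coriolis parameter at 79°N:
f = 2Ω sin φ = 2 × 7.29×10⁻⁵ × sin 79° = 1.43×10⁻⁴ s⁻¹
Geostrophic balance rearranged: |∂P/∂n| = f ρ V_g
|∂P/∂n| = 1.43×10⁻⁴ × 1.15 × 33.0 = 5.43×10⁻³ Pa/m
Isobar spacing: Δn = ΔP/|∂P/∂n| = 200 Pa / 5.43×10⁻³ Pa/m = 36823 m ≈ 37 km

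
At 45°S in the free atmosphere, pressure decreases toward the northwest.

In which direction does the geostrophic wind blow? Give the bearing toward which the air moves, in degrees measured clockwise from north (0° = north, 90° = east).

225°

The pressure-gradient force points toward the northwest (bearing 315°).
Geostrophic balance: in the Southern Hemisphere the Coriolis force deflects motion to the left, so the geostrophic wind blows 90° to the left of the pressure-gradient force (low pressure on the right).
Rotating 315° by 90° counterclockwise gives 225° — the wind blows toward the southwest.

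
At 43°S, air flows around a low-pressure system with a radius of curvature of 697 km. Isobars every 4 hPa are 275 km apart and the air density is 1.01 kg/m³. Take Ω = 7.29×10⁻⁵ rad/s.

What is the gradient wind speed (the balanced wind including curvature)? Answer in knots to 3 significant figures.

23.9 knots

Coriolis parameter at 43°S:
f = 2Ω sin φ = 2 × 7.29×10⁻⁵ × sin 43° = 9.94×10⁻⁵ s⁻¹
Pressure gradient: |∂P/∂n| = 400 Pa / 275000 m = 1.45×10⁻³ Pa/m
Geostrophic speed: V_g = |∂P/∂n|/(fρ) = 1.45×10⁻³/(9.94×10⁻⁵ × 1.01) = 14.5 m/s
Around a low, centrifugal force acts outward with Coriolis, so pressure-gradient force balances both:
(1/ρ)|∂P/∂n| = fV + V²/R  →  V² + fR·V − fR·V_g = 0
With fR = 9.94×10⁻⁵ × 697×10³ m = 69.3 m/s:
V = [−fR + √((fR)² + 4 fR V_g)]/2 = [−69.3 + √(69.3² + 4×69.3×14.5)]/2 = 12.3 m/s
Subgeostrophic (V < V_g = 14.5 m/s), as expected around a low.
Converting: 12.3 m/s × 1.944 = 23.9 knots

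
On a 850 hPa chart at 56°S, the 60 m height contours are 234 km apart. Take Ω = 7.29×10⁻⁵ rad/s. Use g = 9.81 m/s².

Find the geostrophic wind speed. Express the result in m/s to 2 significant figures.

21 m/s

Coriolis parameter at 56°S:
f = 2Ω sin φ = 2 × 7.29×10⁻⁵ × sin 56° = 1.21×10⁻⁴ s⁻¹
Height gradient: |∂Z/∂n| = 60 m / 234000 m = 2.56×10⁻⁴
On a pressure surface, geostrophic balance gives V_g = (g/f)|∂Z/∂n|:
V_g = 9.81 × 2.56×10⁻⁴ / 1.21×10⁻⁴ = 20.8 m/s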